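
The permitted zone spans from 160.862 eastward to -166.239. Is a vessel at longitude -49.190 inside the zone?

Band width going east from +160.862° to -166.239°: ((-166.239 − 160.862) mod 360) = 32.899°.
Offset of -49.190° east of the west edge: ((-49.190 − 160.862) mod 360) = 149.948°.
149.948° > 32.899° ⇒ outside.

No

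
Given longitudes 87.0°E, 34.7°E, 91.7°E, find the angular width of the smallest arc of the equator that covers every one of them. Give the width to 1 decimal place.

Sort the longitudes: +34.7°, +87.0°, +91.7°.
Eastward gaps between consecutive values (wrapping around): 52.3°, 4.7°, 303.0°.
Largest gap = 303.0° ⇒ minimal covering band is its complement: 360° − 303.0° = 57.0°.
Band runs from +34.7° eastward to +91.7°.

57.0°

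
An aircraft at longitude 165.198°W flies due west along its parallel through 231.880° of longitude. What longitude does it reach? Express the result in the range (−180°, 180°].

Start at -165.198°; shift −231.880° → -397.078°.
-397.078° lies outside (−180°, 180°]; add 360° → -37.078°.

37.078°W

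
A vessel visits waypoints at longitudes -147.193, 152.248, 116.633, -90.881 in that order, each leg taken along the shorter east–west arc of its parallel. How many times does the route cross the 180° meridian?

2

Leg 1: -147.193° → +152.248°, shortest Δλ = -60.559° (west) — crosses 180°.
Leg 2: +152.248° → +116.633°, shortest Δλ = -35.615° (west) — does not cross 180°.
Leg 3: +116.633° → -90.881°, shortest Δλ = 152.486° (east) — crosses 180°.
Total crossings: 2.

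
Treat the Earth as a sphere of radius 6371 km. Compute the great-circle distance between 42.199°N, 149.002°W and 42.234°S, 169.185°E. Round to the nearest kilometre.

Δλ = 169.185 − -149.002 = 318.187°; wrapped into (−180°, 180°]: -41.813°.
Δφ = -42.234 − 42.199 = -84.433°.
a = sin²(Δφ/2) + cos φ₁ · cos φ₂ · sin²(Δλ/2) = 0.521340.
c = 2·atan2(√a, √(1−a)) = 1.61349 rad → d = 6371·c ≈ 10279.55 km.

10280 km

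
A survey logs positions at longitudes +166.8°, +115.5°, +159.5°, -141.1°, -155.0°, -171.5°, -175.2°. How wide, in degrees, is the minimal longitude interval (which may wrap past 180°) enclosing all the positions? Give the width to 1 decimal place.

Sort the longitudes: -175.2°, -171.5°, -155.0°, -141.1°, +115.5°, +159.5°, +166.8°.
Eastward gaps between consecutive values (wrapping around): 3.7°, 16.5°, 13.9°, 256.6°, 44.0°, 7.3°, 18.0°.
Largest gap = 256.6° ⇒ minimal covering band is its complement: 360° − 256.6° = 103.4°.
Band runs from +115.5° eastward to -141.1°, crossing the antimeridian.

103.4°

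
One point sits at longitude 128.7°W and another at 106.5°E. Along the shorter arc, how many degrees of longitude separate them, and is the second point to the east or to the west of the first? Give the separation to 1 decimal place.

124.8° west

Raw difference: 106.5 − -128.7 = 235.2°.
Normalise into (−180°, 180°]: 235.2° − 360° = -124.8°.
Negative ⇒ the second point lies to the west; separation 124.8°.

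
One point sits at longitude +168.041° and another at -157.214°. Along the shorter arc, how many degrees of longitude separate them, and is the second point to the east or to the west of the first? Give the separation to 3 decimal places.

34.745° east

Raw difference: -157.214 − 168.041 = -325.255°.
Normalise into (−180°, 180°]: -325.255° + 360° = 34.745°.
Positive ⇒ the second point lies to the east; separation 34.745°.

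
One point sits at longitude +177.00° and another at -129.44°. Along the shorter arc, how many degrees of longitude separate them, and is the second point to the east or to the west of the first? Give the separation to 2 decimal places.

53.56° east

Raw difference: -129.44 − 177.00 = -306.44°.
Normalise into (−180°, 180°]: -306.44° + 360° = 53.56°.
Positive ⇒ the second point lies to the east; separation 53.56°.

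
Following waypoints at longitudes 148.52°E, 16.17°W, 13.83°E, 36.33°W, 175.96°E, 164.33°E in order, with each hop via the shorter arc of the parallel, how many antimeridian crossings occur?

Leg 1: +148.52° → -16.17°, shortest Δλ = -164.69° (west) — does not cross 180°.
Leg 2: -16.17° → +13.83°, shortest Δλ = 30.0° (east) — does not cross 180°.
Leg 3: +13.83° → -36.33°, shortest Δλ = -50.16° (west) — does not cross 180°.
Leg 4: -36.33° → +175.96°, shortest Δλ = -147.71° (west) — crosses 180°.
Leg 5: +175.96° → +164.33°, shortest Δλ = -11.63° (west) — does not cross 180°.
Total crossings: 1.

1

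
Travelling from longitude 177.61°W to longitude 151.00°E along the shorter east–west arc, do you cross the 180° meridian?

Yes

Naïve |151.00 − -177.61| = 328.61° > 180°, so the shorter arc goes the other way round — across 180°.
Signed shortest Δλ = ((151.00 − -177.61 + 180) mod 360) − 180 = -31.39°.
Going west by 31.39° from -177.61° passes through 180° before reaching +151.00°.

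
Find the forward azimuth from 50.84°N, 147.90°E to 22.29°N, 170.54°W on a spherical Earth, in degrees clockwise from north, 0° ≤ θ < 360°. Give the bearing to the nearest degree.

116°

Δλ = -170.54 − 147.90 = -318.44°; wrapped into (−180°, 180°]: 41.56°.
θ = atan2( sin Δλ · cos φ₂ , cos φ₁ · sin φ₂ − sin φ₁ · cos φ₂ · cos Δλ )
  = atan2(0.61383, -0.29732) = 115.844° → normalised to [0°, 360°): 115.844°.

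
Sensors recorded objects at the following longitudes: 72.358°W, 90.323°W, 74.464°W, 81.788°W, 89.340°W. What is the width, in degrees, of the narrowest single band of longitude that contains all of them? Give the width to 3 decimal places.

17.965°

Sort the longitudes: -90.323°, -89.340°, -81.788°, -74.464°, -72.358°.
Eastward gaps between consecutive values (wrapping around): 0.983°, 7.552°, 7.324°, 2.106°, 342.035°.
Largest gap = 342.035° ⇒ minimal covering band is its complement: 360° − 342.035° = 17.965°.
Band runs from -90.323° eastward to -72.358°.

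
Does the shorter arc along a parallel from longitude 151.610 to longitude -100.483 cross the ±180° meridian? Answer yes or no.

Naïve |-100.483 − 151.610| = 252.093° > 180°, so the shorter arc goes the other way round — across 180°.
Signed shortest Δλ = ((-100.483 − 151.610 + 180) mod 360) − 180 = 107.907°.
Going east by 107.907° from +151.610° passes through 180° before reaching -100.483°.

Yes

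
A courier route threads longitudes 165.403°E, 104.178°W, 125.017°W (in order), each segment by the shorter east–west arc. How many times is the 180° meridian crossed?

1

Leg 1: +165.403° → -104.178°, shortest Δλ = 90.419° (east) — crosses 180°.
Leg 2: -104.178° → -125.017°, shortest Δλ = -20.839° (west) — does not cross 180°.
Total crossings: 1.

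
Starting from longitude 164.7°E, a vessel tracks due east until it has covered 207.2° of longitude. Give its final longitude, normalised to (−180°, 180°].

11.9°E

Start at +164.7°; shift +207.2° → +371.9°.
+371.9° lies outside (−180°, 180°]; subtract 360° → +11.9°.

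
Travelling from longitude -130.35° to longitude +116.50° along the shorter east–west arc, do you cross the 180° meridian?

Yes

Naïve |116.50 − -130.35| = 246.85° > 180°, so the shorter arc goes the other way round — across 180°.
Signed shortest Δλ = ((116.50 − -130.35 + 180) mod 360) − 180 = -113.15°.
Going west by 113.15° from -130.35° passes through 180° before reaching +116.50°.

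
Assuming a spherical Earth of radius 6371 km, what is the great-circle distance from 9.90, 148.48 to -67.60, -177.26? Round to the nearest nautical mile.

4881 nmi

Δλ = -177.26 − 148.48 = -325.74°; wrapped into (−180°, 180°]: 34.26°.
Δφ = -67.60 − 9.90 = -77.50°.
a = sin²(Δφ/2) + cos φ₁ · cos φ₂ · sin²(Δλ/2) = 0.424347.
c = 2·atan2(√a, √(1−a)) = 1.41891 rad → d = 6371·c ≈ 9039.86 km ≈ 4881.13 nmi.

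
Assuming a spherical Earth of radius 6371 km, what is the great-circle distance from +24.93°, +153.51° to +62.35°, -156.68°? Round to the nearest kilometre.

Δλ = -156.68 − 153.51 = -310.19°; wrapped into (−180°, 180°]: 49.81°.
Δφ = 62.35 − 24.93 = 37.42°.
a = sin²(Δφ/2) + cos φ₁ · cos φ₂ · sin²(Δλ/2) = 0.177528.
c = 2·atan2(√a, √(1−a)) = 0.86985 rad → d = 6371·c ≈ 5541.78 km.

5542 km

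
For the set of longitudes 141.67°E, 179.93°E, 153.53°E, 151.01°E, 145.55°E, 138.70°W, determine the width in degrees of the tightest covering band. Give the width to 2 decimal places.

Sort the longitudes: -138.70°, +141.67°, +145.55°, +151.01°, +153.53°, +179.93°.
Eastward gaps between consecutive values (wrapping around): 280.37°, 3.88°, 5.46°, 2.52°, 26.40°, 41.37°.
Largest gap = 280.37° ⇒ minimal covering band is its complement: 360° − 280.37° = 79.63°.
Band runs from +141.67° eastward to -138.70°, crossing the antimeridian.

79.63°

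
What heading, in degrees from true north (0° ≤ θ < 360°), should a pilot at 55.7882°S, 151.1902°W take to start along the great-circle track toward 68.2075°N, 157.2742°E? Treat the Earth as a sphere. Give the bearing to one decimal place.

337.8°

Δλ = 157.2742 − -151.1902 = 308.4644°; wrapped into (−180°, 180°]: -51.5356°.
θ = atan2( sin Δλ · cos φ₂ , cos φ₁ · sin φ₂ − sin φ₁ · cos φ₂ · cos Δλ )
  = atan2(-0.29068, 0.71304) = -22.179° → normalised to [0°, 360°): 337.821°.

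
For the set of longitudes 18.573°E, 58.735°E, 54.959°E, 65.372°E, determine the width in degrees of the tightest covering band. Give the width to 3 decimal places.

Sort the longitudes: +18.573°, +54.959°, +58.735°, +65.372°.
Eastward gaps between consecutive values (wrapping around): 36.386°, 3.776°, 6.637°, 313.201°.
Largest gap = 313.201° ⇒ minimal covering band is its complement: 360° − 313.201° = 46.799°.
Band runs from +18.573° eastward to +65.372°.

46.799°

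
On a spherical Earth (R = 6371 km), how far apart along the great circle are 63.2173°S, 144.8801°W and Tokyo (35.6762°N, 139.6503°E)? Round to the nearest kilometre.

12831 km

Δλ = 139.6503 − -144.8801 = 284.5304°; wrapped into (−180°, 180°]: -75.4696°.
Δφ = 35.6762 − -63.2173 = 98.8935°.
a = sin²(Δφ/2) + cos φ₁ · cos φ₂ · sin²(Δλ/2) = 0.714401.
c = 2·atan2(√a, √(1−a)) = 2.01396 rad → d = 6371·c ≈ 12830.95 km.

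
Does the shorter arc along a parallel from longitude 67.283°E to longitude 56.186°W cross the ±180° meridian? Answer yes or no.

No

Signed shortest Δλ = ((-56.186 − 67.283 + 180) mod 360) − 180 = -123.469°.
Going west by 123.469° from +67.283° reaches -56.186° without touching 180°.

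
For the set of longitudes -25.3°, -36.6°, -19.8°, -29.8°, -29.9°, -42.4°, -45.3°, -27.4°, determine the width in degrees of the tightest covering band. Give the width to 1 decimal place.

Sort the longitudes: -45.3°, -42.4°, -36.6°, -29.9°, -29.8°, -27.4°, -25.3°, -19.8°.
Eastward gaps between consecutive values (wrapping around): 2.9°, 5.8°, 6.7°, 0.1°, 2.4°, 2.1°, 5.5°, 334.5°.
Largest gap = 334.5° ⇒ minimal covering band is its complement: 360° − 334.5° = 25.5°.
Band runs from -45.3° eastward to -19.8°.

25.5°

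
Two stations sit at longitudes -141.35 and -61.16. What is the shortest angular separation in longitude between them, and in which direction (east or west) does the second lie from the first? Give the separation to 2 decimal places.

Raw difference: -61.16 − -141.35 = 80.19°.
Normalise into (−180°, 180°]: 80.19° stays 80.19°.
Positive ⇒ the second point lies to the east; separation 80.19°.

80.19° east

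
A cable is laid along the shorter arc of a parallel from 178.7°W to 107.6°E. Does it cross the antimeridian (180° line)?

Naïve |107.6 − -178.7| = 286.3° > 180°, so the shorter arc goes the other way round — across 180°.
Signed shortest Δλ = ((107.6 − -178.7 + 180) mod 360) − 180 = -73.7°.
Going west by 73.7° from -178.7° passes through 180° before reaching +107.6°.

Yes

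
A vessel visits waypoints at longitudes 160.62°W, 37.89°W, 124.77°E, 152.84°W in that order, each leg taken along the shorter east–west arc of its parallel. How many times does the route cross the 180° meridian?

1

Leg 1: -160.62° → -37.89°, shortest Δλ = 122.73° (east) — does not cross 180°.
Leg 2: -37.89° → +124.77°, shortest Δλ = 162.66° (east) — does not cross 180°.
Leg 3: +124.77° → -152.84°, shortest Δλ = 82.39° (east) — crosses 180°.
Total crossings: 1.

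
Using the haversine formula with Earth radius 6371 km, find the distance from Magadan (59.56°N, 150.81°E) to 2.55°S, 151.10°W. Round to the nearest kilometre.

Δλ = -151.10 − 150.81 = -301.91°; wrapped into (−180°, 180°]: 58.09°.
Δφ = -2.55 − 59.56 = -62.11°.
a = sin²(Δφ/2) + cos φ₁ · cos φ₂ · sin²(Δλ/2) = 0.385411.
c = 2·atan2(√a, √(1−a)) = 1.33956 rad → d = 6371·c ≈ 8534.36 km.

8534 km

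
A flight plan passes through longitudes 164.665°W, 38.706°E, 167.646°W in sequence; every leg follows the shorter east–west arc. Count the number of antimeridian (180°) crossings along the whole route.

Leg 1: -164.665° → +38.706°, shortest Δλ = -156.629° (west) — crosses 180°.
Leg 2: +38.706° → -167.646°, shortest Δλ = 153.648° (east) — crosses 180°.
Total crossings: 2.

2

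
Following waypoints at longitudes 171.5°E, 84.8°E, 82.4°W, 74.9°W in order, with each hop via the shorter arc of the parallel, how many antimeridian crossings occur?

Leg 1: +171.5° → +84.8°, shortest Δλ = -86.7° (west) — does not cross 180°.
Leg 2: +84.8° → -82.4°, shortest Δλ = -167.2° (west) — does not cross 180°.
Leg 3: -82.4° → -74.9°, shortest Δλ = 7.5° (east) — does not cross 180°.
Total crossings: 0.

0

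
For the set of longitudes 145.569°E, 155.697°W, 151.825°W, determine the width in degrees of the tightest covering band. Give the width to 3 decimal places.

62.606°

Sort the longitudes: -155.697°, -151.825°, +145.569°.
Eastward gaps between consecutive values (wrapping around): 3.872°, 297.394°, 58.734°.
Largest gap = 297.394° ⇒ minimal covering band is its complement: 360° − 297.394° = 62.606°.
Band runs from +145.569° eastward to -151.825°, crossing the antimeridian.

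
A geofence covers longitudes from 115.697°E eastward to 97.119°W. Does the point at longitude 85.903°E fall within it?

No

Band width going east from +115.697° to -97.119°: ((-97.119 − 115.697) mod 360) = 147.184°.
Offset of +85.903° east of the west edge: ((85.903 − 115.697) mod 360) = 330.206°.
330.206° > 147.184° ⇒ outside.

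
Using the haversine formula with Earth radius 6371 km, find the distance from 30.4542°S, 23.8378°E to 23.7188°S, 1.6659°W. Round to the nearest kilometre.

2627 km

Δλ = -1.6659 − 23.8378 = -25.5037°.
Δφ = -23.7188 − -30.4542 = 6.7354°.
a = sin²(Δφ/2) + cos φ₁ · cos φ₂ · sin²(Δλ/2) = 0.041903.
c = 2·atan2(√a, √(1−a)) = 0.41232 rad → d = 6371·c ≈ 2626.87 km.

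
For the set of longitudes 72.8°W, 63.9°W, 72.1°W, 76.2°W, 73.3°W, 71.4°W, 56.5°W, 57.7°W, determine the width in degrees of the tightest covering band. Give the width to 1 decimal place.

Sort the longitudes: -76.2°, -73.3°, -72.8°, -72.1°, -71.4°, -63.9°, -57.7°, -56.5°.
Eastward gaps between consecutive values (wrapping around): 2.9°, 0.5°, 0.7°, 0.7°, 7.5°, 6.2°, 1.2°, 340.3°.
Largest gap = 340.3° ⇒ minimal covering band is its complement: 360° − 340.3° = 19.7°.
Band runs from -76.2° eastward to -56.5°.

19.7°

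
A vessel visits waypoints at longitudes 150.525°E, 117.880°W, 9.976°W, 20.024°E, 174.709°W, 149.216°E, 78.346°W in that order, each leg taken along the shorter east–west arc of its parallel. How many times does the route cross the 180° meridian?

4

Leg 1: +150.525° → -117.880°, shortest Δλ = 91.595° (east) — crosses 180°.
Leg 2: -117.880° → -9.976°, shortest Δλ = 107.904° (east) — does not cross 180°.
Leg 3: -9.976° → +20.024°, shortest Δλ = 30.0° (east) — does not cross 180°.
Leg 4: +20.024° → -174.709°, shortest Δλ = 165.267° (east) — crosses 180°.
Leg 5: -174.709° → +149.216°, shortest Δλ = -36.075° (west) — crosses 180°.
Leg 6: +149.216° → -78.346°, shortest Δλ = 132.438° (east) — crosses 180°.
Total crossings: 4.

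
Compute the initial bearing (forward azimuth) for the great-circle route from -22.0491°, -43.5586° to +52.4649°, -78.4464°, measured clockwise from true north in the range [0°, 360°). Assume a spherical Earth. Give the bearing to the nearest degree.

339°

Δλ = -78.4464 − -43.5586 = -34.8878°.
θ = atan2( sin Δλ · cos φ₂ , cos φ₁ · sin φ₂ − sin φ₁ · cos φ₂ · cos Δλ )
  = atan2(-0.34847, 0.92259) = -20.692° → normalised to [0°, 360°): 339.308°.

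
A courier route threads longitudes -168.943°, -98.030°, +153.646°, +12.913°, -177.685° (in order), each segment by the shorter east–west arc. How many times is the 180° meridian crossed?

2

Leg 1: -168.943° → -98.030°, shortest Δλ = 70.913° (east) — does not cross 180°.
Leg 2: -98.030° → +153.646°, shortest Δλ = -108.324° (west) — crosses 180°.
Leg 3: +153.646° → +12.913°, shortest Δλ = -140.733° (west) — does not cross 180°.
Leg 4: +12.913° → -177.685°, shortest Δλ = 169.402° (east) — crosses 180°.
Total crossings: 2.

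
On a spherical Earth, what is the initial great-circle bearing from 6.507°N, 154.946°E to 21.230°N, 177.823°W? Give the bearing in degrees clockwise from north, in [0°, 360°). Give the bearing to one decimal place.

58.1°

Δλ = -177.823 − 154.946 = -332.769°; wrapped into (−180°, 180°]: 27.231°.
θ = atan2( sin Δλ · cos φ₂ , cos φ₁ · sin φ₂ − sin φ₁ · cos φ₂ · cos Δλ )
  = atan2(0.42653, 0.26585) = 58.065° → normalised to [0°, 360°): 58.065°.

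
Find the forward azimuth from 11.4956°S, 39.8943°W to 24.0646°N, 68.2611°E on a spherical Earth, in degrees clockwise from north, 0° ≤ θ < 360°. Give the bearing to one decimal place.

Δλ = 68.2611 − -39.8943 = 108.1554°.
θ = atan2( sin Δλ · cos φ₂ , cos φ₁ · sin φ₂ − sin φ₁ · cos φ₂ · cos Δλ )
  = atan2(0.86763, 0.34289) = 68.436° → normalised to [0°, 360°): 68.436°.

68.4°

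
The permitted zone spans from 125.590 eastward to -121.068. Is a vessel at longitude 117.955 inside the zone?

Band width going east from +125.590° to -121.068°: ((-121.068 − 125.590) mod 360) = 113.342°.
Offset of +117.955° east of the west edge: ((117.955 − 125.590) mod 360) = 352.365°.
352.365° > 113.342° ⇒ outside.

No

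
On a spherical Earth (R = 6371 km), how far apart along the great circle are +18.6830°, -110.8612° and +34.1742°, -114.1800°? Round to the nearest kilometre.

1754 km

Δλ = -114.1800 − -110.8612 = -3.3188°.
Δφ = 34.1742 − 18.6830 = 15.4912°.
a = sin²(Δφ/2) + cos φ₁ · cos φ₂ · sin²(Δλ/2) = 0.018821.
c = 2·atan2(√a, √(1−a)) = 0.27525 rad → d = 6371·c ≈ 1753.62 km.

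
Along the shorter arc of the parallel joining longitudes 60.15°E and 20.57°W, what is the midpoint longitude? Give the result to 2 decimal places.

Signed shortest Δλ from +60.15° to -20.57° is -80.72°.
Midpoint longitude = +60.15° + (-80.72°)/2 = +60.15° − 40.36° = +19.79°.

19.79°E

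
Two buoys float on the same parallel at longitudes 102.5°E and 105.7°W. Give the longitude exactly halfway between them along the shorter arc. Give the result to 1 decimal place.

Signed shortest Δλ from +102.5° to -105.7° is +151.8°.
Midpoint longitude = +102.5° + (+151.8°)/2 = +102.5° + 75.9° = +178.4°.
(The naïve average (+102.5 + -105.7)/2 = -1.6° is on the wrong side of the globe.)

178.4°E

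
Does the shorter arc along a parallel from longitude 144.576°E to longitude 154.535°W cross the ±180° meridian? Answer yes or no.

Yes

Naïve |-154.535 − 144.576| = 299.111° > 180°, so the shorter arc goes the other way round — across 180°.
Signed shortest Δλ = ((-154.535 − 144.576 + 180) mod 360) − 180 = 60.889°.
Going east by 60.889° from +144.576° passes through 180° before reaching -154.535°.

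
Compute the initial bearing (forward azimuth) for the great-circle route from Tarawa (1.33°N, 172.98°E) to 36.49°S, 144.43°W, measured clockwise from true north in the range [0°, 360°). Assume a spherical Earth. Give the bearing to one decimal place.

138.2°

Δλ = -144.43 − 172.98 = -317.41°; wrapped into (−180°, 180°]: 42.59°.
θ = atan2( sin Δλ · cos φ₂ , cos φ₁ · sin φ₂ − sin φ₁ · cos φ₂ · cos Δλ )
  = atan2(0.54408, -0.60826) = 138.188° → normalised to [0°, 360°): 138.188°.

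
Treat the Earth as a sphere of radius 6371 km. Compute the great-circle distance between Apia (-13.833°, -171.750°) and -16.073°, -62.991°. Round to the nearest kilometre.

Δλ = -62.991 − -171.750 = 108.759°.
Δφ = -16.073 − -13.833 = -2.240°.
a = sin²(Δφ/2) + cos φ₁ · cos φ₂ · sin²(Δλ/2) = 0.616930.
c = 2·atan2(√a, √(1−a)) = 1.80684 rad → d = 6371·c ≈ 11511.39 km.

11511 km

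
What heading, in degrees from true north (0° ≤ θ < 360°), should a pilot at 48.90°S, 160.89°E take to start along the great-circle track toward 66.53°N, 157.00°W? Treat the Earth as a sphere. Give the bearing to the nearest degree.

18°

Δλ = -157.00 − 160.89 = -317.89°; wrapped into (−180°, 180°]: 42.11°.
θ = atan2( sin Δλ · cos φ₂ , cos φ₁ · sin φ₂ − sin φ₁ · cos φ₂ · cos Δλ )
  = atan2(0.26706, 0.82564) = 17.924° → normalised to [0°, 360°): 17.924°.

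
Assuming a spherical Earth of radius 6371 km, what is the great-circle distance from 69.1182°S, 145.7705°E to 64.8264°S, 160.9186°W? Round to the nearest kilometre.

2289 km

Δλ = -160.9186 − 145.7705 = -306.6891°; wrapped into (−180°, 180°]: 53.3109°.
Δφ = -64.8264 − -69.1182 = 4.2918°.
a = sin²(Δφ/2) + cos φ₁ · cos φ₂ · sin²(Δλ/2) = 0.031917.
c = 2·atan2(√a, √(1−a)) = 0.35924 rad → d = 6371·c ≈ 2288.69 km.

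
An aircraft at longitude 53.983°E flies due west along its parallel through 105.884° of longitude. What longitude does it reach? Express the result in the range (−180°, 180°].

51.901°W

Start at +53.983°; shift −105.884° → -51.901°.
-51.901° already lies in (−180°, 180°].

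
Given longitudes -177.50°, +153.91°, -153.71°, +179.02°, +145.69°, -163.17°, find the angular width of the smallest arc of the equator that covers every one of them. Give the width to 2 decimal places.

Sort the longitudes: -177.50°, -163.17°, -153.71°, +145.69°, +153.91°, +179.02°.
Eastward gaps between consecutive values (wrapping around): 14.33°, 9.46°, 299.40°, 8.22°, 25.11°, 3.48°.
Largest gap = 299.40° ⇒ minimal covering band is its complement: 360° − 299.40° = 60.60°.
Band runs from +145.69° eastward to -153.71°, crossing the antimeridian.

60.60°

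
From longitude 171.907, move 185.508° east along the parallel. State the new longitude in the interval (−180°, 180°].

-2.585°

Start at +171.907°; shift +185.508° → +357.415°.
+357.415° lies outside (−180°, 180°]; subtract 360° → -2.585°.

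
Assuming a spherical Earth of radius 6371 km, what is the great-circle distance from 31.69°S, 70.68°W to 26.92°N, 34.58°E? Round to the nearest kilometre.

12893 km

Δλ = 34.58 − -70.68 = 105.26°.
Δφ = 26.92 − -31.69 = 58.61°.
a = sin²(Δφ/2) + cos φ₁ · cos φ₂ · sin²(Δλ/2) = 0.718764.
c = 2·atan2(√a, √(1−a)) = 2.02364 rad → d = 6371·c ≈ 12892.63 km.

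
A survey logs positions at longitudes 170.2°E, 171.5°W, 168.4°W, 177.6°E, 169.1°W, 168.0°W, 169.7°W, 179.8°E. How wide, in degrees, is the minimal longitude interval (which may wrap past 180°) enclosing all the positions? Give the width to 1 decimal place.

21.8°

Sort the longitudes: -171.5°, -169.7°, -169.1°, -168.4°, -168.0°, +170.2°, +177.6°, +179.8°.
Eastward gaps between consecutive values (wrapping around): 1.8°, 0.6°, 0.7°, 0.4°, 338.2°, 7.4°, 2.2°, 8.7°.
Largest gap = 338.2° ⇒ minimal covering band is its complement: 360° − 338.2° = 21.8°.
Band runs from +170.2° eastward to -168.0°, crossing the antimeridian.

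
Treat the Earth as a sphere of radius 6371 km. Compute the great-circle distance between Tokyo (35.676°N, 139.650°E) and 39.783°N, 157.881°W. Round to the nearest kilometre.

5401 km

Δλ = -157.881 − 139.650 = -297.531°; wrapped into (−180°, 180°]: 62.469°.
Δφ = 39.783 − 35.676 = 4.107°.
a = sin²(Δφ/2) + cos φ₁ · cos φ₂ · sin²(Δλ/2) = 0.169137.
c = 2·atan2(√a, √(1−a)) = 0.84768 rad → d = 6371·c ≈ 5400.55 km.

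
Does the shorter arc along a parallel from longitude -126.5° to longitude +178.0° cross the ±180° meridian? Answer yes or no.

Yes

Naïve |178.0 − -126.5| = 304.5° > 180°, so the shorter arc goes the other way round — across 180°.
Signed shortest Δλ = ((178.0 − -126.5 + 180) mod 360) − 180 = -55.5°.
Going west by 55.5° from -126.5° passes through 180° before reaching +178.0°.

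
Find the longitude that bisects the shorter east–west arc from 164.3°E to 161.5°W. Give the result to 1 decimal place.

Signed shortest Δλ from +164.3° to -161.5° is +34.2°.
Midpoint longitude = +164.3° + (+34.2°)/2 = +164.3° + 17.1° = +181.4°.
Normalise into (−180°, 180°]: -178.6°.
(The naïve average (+164.3 + -161.5)/2 = 1.4° is on the wrong side of the globe.)

178.6°W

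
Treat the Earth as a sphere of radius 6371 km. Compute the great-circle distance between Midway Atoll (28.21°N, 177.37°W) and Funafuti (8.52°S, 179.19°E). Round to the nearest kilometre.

Δλ = 179.19 − -177.37 = 356.56°; wrapped into (−180°, 180°]: -3.44°.
Δφ = -8.52 − 28.21 = -36.73°.
a = sin²(Δφ/2) + cos φ₁ · cos φ₂ · sin²(Δλ/2) = 0.100054.
c = 2·atan2(√a, √(1−a)) = 0.64368 rad → d = 6371·c ≈ 4100.89 km.

4101 km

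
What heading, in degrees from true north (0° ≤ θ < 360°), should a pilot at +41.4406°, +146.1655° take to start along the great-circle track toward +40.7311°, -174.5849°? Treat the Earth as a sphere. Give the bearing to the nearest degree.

78°

Δλ = -174.5849 − 146.1655 = -320.7504°; wrapped into (−180°, 180°]: 39.2496°.
θ = atan2( sin Δλ · cos φ₂ , cos φ₁ · sin φ₂ − sin φ₁ · cos φ₂ · cos Δλ )
  = atan2(0.47945, 0.10076) = 78.131° → normalised to [0°, 360°): 78.131°.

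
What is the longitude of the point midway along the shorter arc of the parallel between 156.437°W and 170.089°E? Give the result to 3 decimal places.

173.174°W

Signed shortest Δλ from -156.437° to +170.089° is -33.474°.
Midpoint longitude = -156.437° + (-33.474°)/2 = -156.437° − 16.737° = -173.174°.
(The naïve average (-156.437 + +170.089)/2 = 6.826° is on the wrong side of the globe.)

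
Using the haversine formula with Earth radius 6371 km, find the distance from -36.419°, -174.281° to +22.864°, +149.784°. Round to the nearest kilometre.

7595 km

Δλ = 149.784 − -174.281 = 324.065°; wrapped into (−180°, 180°]: -35.935°.
Δφ = 22.864 − -36.419 = 59.283°.
a = sin²(Δφ/2) + cos φ₁ · cos φ₂ · sin²(Δλ/2) = 0.315158.
c = 2·atan2(√a, √(1−a)) = 1.19213 rad → d = 6371·c ≈ 7595.05 km.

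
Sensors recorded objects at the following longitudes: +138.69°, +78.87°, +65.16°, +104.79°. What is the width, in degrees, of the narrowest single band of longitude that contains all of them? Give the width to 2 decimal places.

73.53°

Sort the longitudes: +65.16°, +78.87°, +104.79°, +138.69°.
Eastward gaps between consecutive values (wrapping around): 13.71°, 25.92°, 33.90°, 286.47°.
Largest gap = 286.47° ⇒ minimal covering band is its complement: 360° − 286.47° = 73.53°.
Band runs from +65.16° eastward to +138.69°.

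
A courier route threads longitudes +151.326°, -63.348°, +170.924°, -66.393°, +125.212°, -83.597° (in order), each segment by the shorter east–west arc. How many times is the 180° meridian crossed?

Leg 1: +151.326° → -63.348°, shortest Δλ = 145.326° (east) — crosses 180°.
Leg 2: -63.348° → +170.924°, shortest Δλ = -125.728° (west) — crosses 180°.
Leg 3: +170.924° → -66.393°, shortest Δλ = 122.683° (east) — crosses 180°.
Leg 4: -66.393° → +125.212°, shortest Δλ = -168.395° (west) — crosses 180°.
Leg 5: +125.212° → -83.597°, shortest Δλ = 151.191° (east) — crosses 180°.
Total crossings: 5.

5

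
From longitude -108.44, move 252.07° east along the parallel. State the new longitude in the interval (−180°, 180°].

Start at -108.44°; shift +252.07° → +143.63°.
+143.63° already lies in (−180°, 180°].

+143.63°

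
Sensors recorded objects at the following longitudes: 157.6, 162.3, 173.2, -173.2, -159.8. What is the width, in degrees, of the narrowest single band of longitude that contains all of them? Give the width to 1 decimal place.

Sort the longitudes: -173.2°, -159.8°, +157.6°, +162.3°, +173.2°.
Eastward gaps between consecutive values (wrapping around): 13.4°, 317.4°, 4.7°, 10.9°, 13.6°.
Largest gap = 317.4° ⇒ minimal covering band is its complement: 360° − 317.4° = 42.6°.
Band runs from +157.6° eastward to -159.8°, crossing the antimeridian.

42.6°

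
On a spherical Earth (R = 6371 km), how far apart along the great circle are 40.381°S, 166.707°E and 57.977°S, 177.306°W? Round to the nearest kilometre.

Δλ = -177.306 − 166.707 = -344.013°; wrapped into (−180°, 180°]: 15.987°.
Δφ = -57.977 − -40.381 = -17.596°.
a = sin²(Δφ/2) + cos φ₁ · cos φ₂ · sin²(Δλ/2) = 0.031205.
c = 2·atan2(√a, √(1−a)) = 0.35516 rad → d = 6371·c ≈ 2262.75 km.

2263 km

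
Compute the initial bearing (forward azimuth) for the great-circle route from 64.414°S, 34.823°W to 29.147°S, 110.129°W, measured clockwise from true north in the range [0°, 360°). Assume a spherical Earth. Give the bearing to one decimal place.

Δλ = -110.129 − -34.823 = -75.306°.
θ = atan2( sin Δλ · cos φ₂ , cos φ₁ · sin φ₂ − sin φ₁ · cos φ₂ · cos Δλ )
  = atan2(-0.84481, -0.01053) = -90.714° → normalised to [0°, 360°): 269.286°.

269.3°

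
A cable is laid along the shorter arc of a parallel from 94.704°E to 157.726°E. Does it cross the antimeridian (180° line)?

No

Signed shortest Δλ = ((157.726 − 94.704 + 180) mod 360) − 180 = 63.022°.
Going east by 63.022° from +94.704° reaches +157.726° without touching 180°.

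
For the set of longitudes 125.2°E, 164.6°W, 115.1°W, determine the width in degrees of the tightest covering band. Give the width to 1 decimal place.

119.7°

Sort the longitudes: -164.6°, -115.1°, +125.2°.
Eastward gaps between consecutive values (wrapping around): 49.5°, 240.3°, 70.2°.
Largest gap = 240.3° ⇒ minimal covering band is its complement: 360° − 240.3° = 119.7°.
Band runs from +125.2° eastward to -115.1°, crossing the antimeridian.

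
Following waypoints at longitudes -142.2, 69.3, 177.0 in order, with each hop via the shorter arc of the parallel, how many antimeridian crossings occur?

1

Leg 1: -142.2° → +69.3°, shortest Δλ = -148.5° (west) — crosses 180°.
Leg 2: +69.3° → +177.0°, shortest Δλ = 107.7° (east) — does not cross 180°.
Total crossings: 1.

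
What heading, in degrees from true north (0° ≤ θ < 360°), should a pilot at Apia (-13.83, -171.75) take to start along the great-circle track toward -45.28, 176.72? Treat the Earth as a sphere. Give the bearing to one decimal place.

Δλ = 176.72 − -171.75 = 348.47°; wrapped into (−180°, 180°]: -11.53°.
θ = atan2( sin Δλ · cos φ₂ , cos φ₁ · sin φ₂ − sin φ₁ · cos φ₂ · cos Δλ )
  = atan2(-0.14064, -0.52515) = -165.007° → normalised to [0°, 360°): 194.993°.

195.0°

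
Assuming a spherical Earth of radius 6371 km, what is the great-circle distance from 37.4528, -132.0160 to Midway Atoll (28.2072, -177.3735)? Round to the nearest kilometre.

Δλ = -177.3735 − -132.0160 = -45.3575°.
Δφ = 28.2072 − 37.4528 = -9.2456°.
a = sin²(Δφ/2) + cos φ₁ · cos φ₂ · sin²(Δλ/2) = 0.110495.
c = 2·atan2(√a, √(1−a)) = 0.67771 rad → d = 6371·c ≈ 4317.69 km.

4318 km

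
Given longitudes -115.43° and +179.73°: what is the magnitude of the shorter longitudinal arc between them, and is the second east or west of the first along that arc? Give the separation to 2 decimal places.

64.84° west

Raw difference: 179.73 − -115.43 = 295.16°.
Normalise into (−180°, 180°]: 295.16° − 360° = -64.84°.
Negative ⇒ the second point lies to the west; separation 64.84°.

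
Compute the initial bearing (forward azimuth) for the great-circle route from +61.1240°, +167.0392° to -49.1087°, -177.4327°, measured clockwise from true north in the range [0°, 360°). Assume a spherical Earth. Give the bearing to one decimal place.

Δλ = -177.4327 − 167.0392 = -344.4719°; wrapped into (−180°, 180°]: 15.5281°.
θ = atan2( sin Δλ · cos φ₂ , cos φ₁ · sin φ₂ − sin φ₁ · cos φ₂ · cos Δλ )
  = atan2(0.17525, -0.91737) = 169.185° → normalised to [0°, 360°): 169.185°.

169.2°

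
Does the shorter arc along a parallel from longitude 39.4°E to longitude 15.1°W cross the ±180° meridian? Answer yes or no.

Signed shortest Δλ = ((-15.1 − 39.4 + 180) mod 360) − 180 = -54.5°.
Going west by 54.5° from +39.4° reaches -15.1° without touching 180°.

No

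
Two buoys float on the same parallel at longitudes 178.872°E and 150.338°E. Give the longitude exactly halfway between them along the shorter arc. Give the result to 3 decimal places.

Signed shortest Δλ from +178.872° to +150.338° is -28.534°.
Midpoint longitude = +178.872° + (-28.534°)/2 = +178.872° − 14.267° = +164.605°.

164.605°E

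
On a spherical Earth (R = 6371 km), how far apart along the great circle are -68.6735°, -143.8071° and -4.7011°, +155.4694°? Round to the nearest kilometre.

Δλ = 155.4694 − -143.8071 = 299.2765°; wrapped into (−180°, 180°]: -60.7235°.
Δφ = -4.7011 − -68.6735 = 63.9724°.
a = sin²(Δφ/2) + cos φ₁ · cos φ₂ · sin²(Δλ/2) = 0.373202.
c = 2·atan2(√a, √(1−a)) = 1.31440 rad → d = 6371·c ≈ 8374.04 km.

8374 km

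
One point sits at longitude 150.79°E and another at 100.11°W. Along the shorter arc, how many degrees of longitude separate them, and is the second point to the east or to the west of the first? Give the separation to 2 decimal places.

109.10° east

Raw difference: -100.11 − 150.79 = -250.9°.
Normalise into (−180°, 180°]: -250.9° + 360° = 109.1°.
Positive ⇒ the second point lies to the east; separation 109.10°.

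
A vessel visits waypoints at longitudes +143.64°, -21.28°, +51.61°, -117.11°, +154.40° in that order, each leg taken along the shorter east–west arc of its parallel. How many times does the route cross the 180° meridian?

1

Leg 1: +143.64° → -21.28°, shortest Δλ = -164.92° (west) — does not cross 180°.
Leg 2: -21.28° → +51.61°, shortest Δλ = 72.89° (east) — does not cross 180°.
Leg 3: +51.61° → -117.11°, shortest Δλ = -168.72° (west) — does not cross 180°.
Leg 4: -117.11° → +154.40°, shortest Δλ = -88.49° (west) — crosses 180°.
Total crossings: 1.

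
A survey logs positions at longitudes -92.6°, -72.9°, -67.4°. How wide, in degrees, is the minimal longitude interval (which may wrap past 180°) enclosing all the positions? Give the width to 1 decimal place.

Sort the longitudes: -92.6°, -72.9°, -67.4°.
Eastward gaps between consecutive values (wrapping around): 19.7°, 5.5°, 334.8°.
Largest gap = 334.8° ⇒ minimal covering band is its complement: 360° − 334.8° = 25.2°.
Band runs from -92.6° eastward to -67.4°.

25.2°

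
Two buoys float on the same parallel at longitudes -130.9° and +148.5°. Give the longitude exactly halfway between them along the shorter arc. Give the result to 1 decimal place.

-171.2°

Signed shortest Δλ from -130.9° to +148.5° is -80.6°.
Midpoint longitude = -130.9° + (-80.6°)/2 = -130.9° − 40.3° = -171.2°.
(The naïve average (-130.9 + +148.5)/2 = 8.8° is on the wrong side of the globe.)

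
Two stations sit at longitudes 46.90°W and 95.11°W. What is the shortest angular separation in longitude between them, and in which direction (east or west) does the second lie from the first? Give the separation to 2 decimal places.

48.21° west

Raw difference: -95.11 − -46.90 = -48.21°.
Normalise into (−180°, 180°]: -48.21° stays -48.21°.
Negative ⇒ the second point lies to the west; separation 48.21°.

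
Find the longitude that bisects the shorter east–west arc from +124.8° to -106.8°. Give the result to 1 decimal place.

-171.0°

Signed shortest Δλ from +124.8° to -106.8° is +128.4°.
Midpoint longitude = +124.8° + (+128.4°)/2 = +124.8° + 64.2° = +189.0°.
Normalise into (−180°, 180°]: -171.0°.
(The naïve average (+124.8 + -106.8)/2 = 9.0° is on the wrong side of the globe.)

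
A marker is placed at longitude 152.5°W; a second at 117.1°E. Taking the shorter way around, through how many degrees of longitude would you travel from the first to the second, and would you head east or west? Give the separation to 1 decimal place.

Raw difference: 117.1 − -152.5 = 269.6°.
Normalise into (−180°, 180°]: 269.6° − 360° = -90.4°.
Negative ⇒ the second point lies to the west; separation 90.4°.

90.4° west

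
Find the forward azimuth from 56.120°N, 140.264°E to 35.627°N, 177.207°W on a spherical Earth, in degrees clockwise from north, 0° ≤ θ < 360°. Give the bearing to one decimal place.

107.4°

Δλ = -177.207 − 140.264 = -317.471°; wrapped into (−180°, 180°]: 42.529°.
θ = atan2( sin Δλ · cos φ₂ , cos φ₁ · sin φ₂ − sin φ₁ · cos φ₂ · cos Δλ )
  = atan2(0.54944, -0.17257) = 107.437° → normalised to [0°, 360°): 107.437°.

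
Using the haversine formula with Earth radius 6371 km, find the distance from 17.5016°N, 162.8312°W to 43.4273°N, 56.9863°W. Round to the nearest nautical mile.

Δλ = -56.9863 − -162.8312 = 105.8449°.
Δφ = 43.4273 − 17.5016 = 25.9257°.
a = sin²(Δφ/2) + cos φ₁ · cos φ₂ · sin²(Δλ/2) = 0.491189.
c = 2·atan2(√a, √(1−a)) = 1.55317 rad → d = 6371·c ≈ 9895.27 km ≈ 5343.02 nmi.

5343 nmi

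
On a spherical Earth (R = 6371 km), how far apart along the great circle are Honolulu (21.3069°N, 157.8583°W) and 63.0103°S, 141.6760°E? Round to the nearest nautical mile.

Δλ = 141.6760 − -157.8583 = 299.5343°; wrapped into (−180°, 180°]: -60.4657°.
Δφ = -63.0103 − 21.3069 = -84.3172°.
a = sin²(Δφ/2) + cos φ₁ · cos φ₂ · sin²(Δλ/2) = 0.557684.
c = 2·atan2(√a, √(1−a)) = 1.68642 rad → d = 6371·c ≈ 10744.19 km ≈ 5801.40 nmi.

5801 nmi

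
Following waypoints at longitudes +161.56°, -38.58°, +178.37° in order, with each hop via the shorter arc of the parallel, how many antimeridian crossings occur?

2

Leg 1: +161.56° → -38.58°, shortest Δλ = 159.86° (east) — crosses 180°.
Leg 2: -38.58° → +178.37°, shortest Δλ = -143.05° (west) — crosses 180°.
Total crossings: 2.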